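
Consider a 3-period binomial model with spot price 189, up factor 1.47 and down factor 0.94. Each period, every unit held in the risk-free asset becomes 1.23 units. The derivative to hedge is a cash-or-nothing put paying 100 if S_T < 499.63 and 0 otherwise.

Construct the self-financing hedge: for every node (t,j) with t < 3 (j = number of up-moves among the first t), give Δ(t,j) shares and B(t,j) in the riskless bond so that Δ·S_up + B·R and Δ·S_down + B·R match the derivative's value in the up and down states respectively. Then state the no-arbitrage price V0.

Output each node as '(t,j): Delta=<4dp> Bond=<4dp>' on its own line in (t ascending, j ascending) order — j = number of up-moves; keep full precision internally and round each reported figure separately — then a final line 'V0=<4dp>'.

The replicating-portfolio and risk-neutral prices coincide; use p* = (1.23−0.94)/(1.47−0.94) = 0.5472 for the latter.
Terminal values V(3,·): V(3,0)=100.0000, V(3,1)=100.0000, V(3,2)=100.0000, V(3,3)=0.0000
  t=2,j=0: stock 167.0004 → up 245.4906 (V=100.0000), down 156.9804 (V=100.0000). Price 81.3008; hedge Δ=0.0000, bond B=81.3008.
  t=2,j=1: stock 261.1602 → up 383.9055 (V=100.0000), down 245.4906 (V=100.0000). Price 81.3008; hedge Δ=0.0000, bond B=81.3008.
  t=2,j=2: stock 408.4101 → up 600.3628 (V=0.0000), down 383.9055 (V=100.0000). Price 36.8155; hedge Δ=-0.4620, bond B=225.4947.
  t=1,j=0: stock 177.6600 → up 261.1602 (V=81.3008), down 167.0004 (V=81.3008). Price 66.0982; hedge Δ=0.0000, bond B=66.0982.
  t=1,j=1: stock 277.8300 → up 408.4101 (V=36.8155), down 261.1602 (V=81.3008). Price 46.3088; hedge Δ=-0.3021, bond B=130.2434.
  t=0,j=0: stock 189.0000 → up 277.8300 (V=46.3088), down 177.6600 (V=66.0982). Price 44.9350; hedge Δ=-0.1976, bond B=82.2736.
Root portfolio cost Δ·189+B reproduces V0=44.9350.

(0,0): Delta=-0.1976 Bond=82.2736
(1,0): Delta=0.0000 Bond=66.0982
(1,1): Delta=-0.3021 Bond=130.2434
(2,0): Delta=0.0000 Bond=81.3008
(2,1): Delta=0.0000 Bond=81.3008
(2,2): Delta=-0.4620 Bond=225.4947
V0=44.9350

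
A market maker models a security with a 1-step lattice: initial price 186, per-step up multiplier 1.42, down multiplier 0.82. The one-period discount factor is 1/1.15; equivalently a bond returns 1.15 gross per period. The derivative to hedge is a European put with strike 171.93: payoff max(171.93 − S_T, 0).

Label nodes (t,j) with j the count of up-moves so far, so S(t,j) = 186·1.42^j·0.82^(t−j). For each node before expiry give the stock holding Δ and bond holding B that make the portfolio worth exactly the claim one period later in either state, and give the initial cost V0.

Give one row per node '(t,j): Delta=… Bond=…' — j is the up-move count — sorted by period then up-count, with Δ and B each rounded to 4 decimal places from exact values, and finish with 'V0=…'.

Since d<R<u, set p* = (R−d)/(u−d) = 0.5500; price each node as the discounted p*-expectation of its children.
At expiry t=1: V(1,0)=19.4100, V(1,1)=0.0000
  t=0,j=0: stock 186.0000 → up 264.1200 (V=0.0000), down 152.5200 (V=19.4100). Price 7.5952; hedge Δ=-0.1739, bond B=39.9452.
Check: Δ(0,0)·S0 + B(0,0) = 7.5952 = V0.

(0,0): Delta=-0.1739 Bond=39.9452
V0=7.5952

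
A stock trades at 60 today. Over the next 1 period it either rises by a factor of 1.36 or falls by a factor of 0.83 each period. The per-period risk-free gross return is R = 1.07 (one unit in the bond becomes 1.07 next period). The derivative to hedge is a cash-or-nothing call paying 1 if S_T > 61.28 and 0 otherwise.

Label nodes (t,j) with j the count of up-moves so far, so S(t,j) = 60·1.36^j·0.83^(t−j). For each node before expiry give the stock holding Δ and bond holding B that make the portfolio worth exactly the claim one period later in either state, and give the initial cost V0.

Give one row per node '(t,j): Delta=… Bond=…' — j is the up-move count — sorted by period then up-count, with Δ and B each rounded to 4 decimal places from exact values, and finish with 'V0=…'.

Under the risk-neutral measure, an up-move has probability p* = (R−d)/(u−d) = 0.4528 and values discount at R = 1.07.
Terminal payoffs: V(1,0)=0.0000, V(1,1)=1.0000
(0,0): S=60.0000. Δ = (V_up−V_dn)/(S_up−S_dn) = (1.0000−0.0000)/(81.6000−49.8000) = 0.0314. V = [p*·1.0000 + (1−p*)·0.0000]/1.07 = 0.4232. B = V − Δ·S = -1.4636.
The time-0 hedge costs 0.4232, which is the no-arbitrage price.

(0,0): Delta=0.0314 Bond=-1.4636
V0=0.4232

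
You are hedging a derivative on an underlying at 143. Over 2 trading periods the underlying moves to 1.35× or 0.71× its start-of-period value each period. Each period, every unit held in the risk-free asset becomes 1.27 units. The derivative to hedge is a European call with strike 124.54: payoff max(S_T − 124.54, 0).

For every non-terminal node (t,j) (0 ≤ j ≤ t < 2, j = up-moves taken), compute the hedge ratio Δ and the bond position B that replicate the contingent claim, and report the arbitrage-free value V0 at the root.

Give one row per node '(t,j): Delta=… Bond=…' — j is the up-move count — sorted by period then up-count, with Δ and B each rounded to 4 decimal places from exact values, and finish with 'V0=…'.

The replicating-portfolio and risk-neutral prices coincide; use p* = (1.27−0.71)/(1.35−0.71) = 0.8750 for the latter.
Terminal payoffs: V(2,0)=0.0000, V(2,1)=12.5255, V(2,2)=136.0775
  t=1,j=0: stock 101.5300 → up 137.0655 (V=12.5255), down 72.0863 (V=0.0000). Price 8.6298; hedge Δ=0.1928, bond B=-10.9413.
  t=1,j=1: stock 193.0500 → up 260.6175 (V=136.0775), down 137.0655 (V=12.5255). Price 94.9870; hedge Δ=1.0000, bond B=-98.0630.
  t=0,j=0: stock 143.0000 → up 193.0500 (V=94.9870), down 101.5300 (V=8.6298). Price 66.2932; hedge Δ=0.9436, bond B=-68.6400.
Check: Δ(0,0)·S0 + B(0,0) = 66.2932 = V0.

(0,0): Delta=0.9436 Bond=-68.6400
(1,0): Delta=0.1928 Bond=-10.9413
(1,1): Delta=1.0000 Bond=-98.0630
V0=66.2932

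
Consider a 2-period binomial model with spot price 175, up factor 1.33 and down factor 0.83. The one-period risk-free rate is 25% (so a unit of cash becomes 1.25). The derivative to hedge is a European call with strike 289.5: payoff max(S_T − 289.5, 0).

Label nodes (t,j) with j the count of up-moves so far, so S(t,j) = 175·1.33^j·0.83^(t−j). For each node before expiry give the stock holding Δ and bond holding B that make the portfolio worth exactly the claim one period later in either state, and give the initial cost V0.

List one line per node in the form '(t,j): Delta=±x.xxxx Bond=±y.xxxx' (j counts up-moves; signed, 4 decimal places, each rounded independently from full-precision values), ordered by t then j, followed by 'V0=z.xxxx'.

No-arbitrage ⇒ martingale measure with p* = (R−d)/(u−d) = 0.8400.
Payoff layer (t=2): V(2,0)=0.0000, V(2,1)=0.0000, V(2,2)=20.0575
(1,0): S=145.2500. Δ = (V_up−V_dn)/(S_up−S_dn) = (0.0000−0.0000)/(193.1825−120.5575) = 0.0000. V = [p*·0.0000 + (1−p*)·0.0000]/1.25 = 0.0000. B = V − Δ·S = 0.0000.
(1,1): S=232.7500. Δ = (V_up−V_dn)/(S_up−S_dn) = (20.0575−0.0000)/(309.5575−193.1825) = 0.1724. V = [p*·20.0575 + (1−p*)·0.0000]/1.25 = 13.4786. B = V − Δ·S = -26.6364.
(0,0): S=175.0000. Δ = (V_up−V_dn)/(S_up−S_dn) = (13.4786−0.0000)/(232.7500−145.2500) = 0.1540. V = [p*·13.4786 + (1−p*)·0.0000]/1.25 = 9.0576. B = V − Δ·S = -17.8996.
The time-0 hedge costs 9.0576, which is the no-arbitrage price.

(0,0): Delta=0.1540 Bond=-17.8996
(1,0): Delta=0.0000 Bond=0.0000
(1,1): Delta=0.1724 Bond=-26.6364
V0=9.0576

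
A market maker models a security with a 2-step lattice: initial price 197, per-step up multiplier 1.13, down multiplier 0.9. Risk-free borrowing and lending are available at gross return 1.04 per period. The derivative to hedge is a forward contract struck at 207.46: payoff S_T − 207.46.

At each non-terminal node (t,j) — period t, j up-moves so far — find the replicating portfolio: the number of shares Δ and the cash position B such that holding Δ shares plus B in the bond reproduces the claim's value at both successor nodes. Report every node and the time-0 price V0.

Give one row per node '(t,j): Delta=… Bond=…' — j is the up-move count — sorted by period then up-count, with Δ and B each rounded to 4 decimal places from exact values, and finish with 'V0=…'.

(0,0): Delta=1.0000 Bond=-191.8084
(1,0): Delta=1.0000 Bond=-199.4808
(1,1): Delta=1.0000 Bond=-199.4808
V0=5.1916

No-arbitrage ⇒ martingale measure with p* = (R−d)/(u−d) = 0.6087.
Terminal payoffs: V(2,0)=-47.8900, V(2,1)=-7.1110, V(2,2)=44.0893
(1,0): S=177.3000. Δ = (V_up−V_dn)/(S_up−S_dn) = (-7.1110−-47.8900)/(200.3490−159.5700) = 1.0000. V = [p*·-7.1110 + (1−p*)·-47.8900]/1.04 = -22.1808. B = V − Δ·S = -199.4808.
(1,1): S=222.6100. Δ = (V_up−V_dn)/(S_up−S_dn) = (44.0893−-7.1110)/(251.5493−200.3490) = 1.0000. V = [p*·44.0893 + (1−p*)·-7.1110]/1.04 = 23.1292. B = V − Δ·S = -199.4808.
(0,0): S=197.0000. Δ = (V_up−V_dn)/(S_up−S_dn) = (23.1292−-22.1808)/(222.6100−177.3000) = 1.0000. V = [p*·23.1292 + (1−p*)·-22.1808]/1.04 = 5.1916. B = V − Δ·S = -191.8084.
Check: Δ(0,0)·S0 + B(0,0) = 5.1916 = V0.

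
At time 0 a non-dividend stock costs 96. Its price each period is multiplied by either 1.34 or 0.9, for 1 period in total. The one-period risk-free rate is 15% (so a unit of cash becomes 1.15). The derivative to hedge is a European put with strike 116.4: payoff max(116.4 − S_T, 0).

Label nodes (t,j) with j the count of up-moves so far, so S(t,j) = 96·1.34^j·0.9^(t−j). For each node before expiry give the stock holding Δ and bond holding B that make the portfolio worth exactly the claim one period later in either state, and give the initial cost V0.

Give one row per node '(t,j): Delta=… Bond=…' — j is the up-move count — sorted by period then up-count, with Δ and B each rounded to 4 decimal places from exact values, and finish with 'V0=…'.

(0,0): Delta=-0.7102 Bond=79.4466
V0=11.2648

The replicating-portfolio and risk-neutral prices coincide; use p* = (1.15−0.9)/(1.34−0.9) = 0.5682 for the latter.
Terminal payoffs: V(1,0)=30.0000, V(1,1)=0.0000
Node (0,0) S=96.0000: V=(p*·0.0000+(1−p*)·30.0000)/1.15=11.2648; Δ=(0.0000−30.0000)/(128.6400−86.4000)=-0.7102; B=V−Δ·S=79.4466
Self-financing check: at every node Δ·S+B equals the discounted successor values.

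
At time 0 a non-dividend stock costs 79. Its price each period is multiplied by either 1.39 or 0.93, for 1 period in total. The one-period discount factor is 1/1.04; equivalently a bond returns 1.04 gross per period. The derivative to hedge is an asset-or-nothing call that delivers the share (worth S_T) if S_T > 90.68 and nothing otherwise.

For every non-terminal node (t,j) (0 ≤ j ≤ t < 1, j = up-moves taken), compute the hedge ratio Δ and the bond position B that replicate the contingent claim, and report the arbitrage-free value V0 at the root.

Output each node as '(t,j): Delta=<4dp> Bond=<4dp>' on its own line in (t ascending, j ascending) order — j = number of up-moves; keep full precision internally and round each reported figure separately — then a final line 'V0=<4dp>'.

(0,0): Delta=3.0217 Bond=-213.4684
V0=25.2490

Since d<R<u, set p* = (R−d)/(u−d) = 0.2391; price each node as the discounted p*-expectation of its children.
At expiry t=1: V(1,0)=0.0000, V(1,1)=109.8100
  t=0,j=0: stock 79.0000 → up 109.8100 (V=109.8100), down 73.4700 (V=0.0000). Price 25.2490; hedge Δ=3.0217, bond B=-213.4684.
The time-0 hedge costs 25.2490, which is the no-arbitrage price.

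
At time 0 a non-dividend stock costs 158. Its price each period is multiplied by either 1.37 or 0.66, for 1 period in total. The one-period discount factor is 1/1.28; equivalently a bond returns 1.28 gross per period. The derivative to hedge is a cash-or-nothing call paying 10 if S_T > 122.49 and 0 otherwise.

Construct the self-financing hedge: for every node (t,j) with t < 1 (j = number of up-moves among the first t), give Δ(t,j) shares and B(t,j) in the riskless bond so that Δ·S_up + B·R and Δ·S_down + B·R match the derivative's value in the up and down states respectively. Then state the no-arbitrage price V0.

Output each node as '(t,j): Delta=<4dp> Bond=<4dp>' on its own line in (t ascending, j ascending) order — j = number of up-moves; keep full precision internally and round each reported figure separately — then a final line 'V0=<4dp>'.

Under the risk-neutral measure, an up-move has probability p* = (R−d)/(u−d) = 0.8732 and values discount at R = 1.28.
At expiry t=1: V(1,0)=0.0000, V(1,1)=10.0000
  t=0,j=0: stock 158.0000 → up 216.4600 (V=10.0000), down 104.2800 (V=0.0000). Price 6.8222; hedge Δ=0.0891, bond B=-7.2623.
Self-financing check: at every node Δ·S+B equals the discounted successor values.

(0,0): Delta=0.0891 Bond=-7.2623
V0=6.8222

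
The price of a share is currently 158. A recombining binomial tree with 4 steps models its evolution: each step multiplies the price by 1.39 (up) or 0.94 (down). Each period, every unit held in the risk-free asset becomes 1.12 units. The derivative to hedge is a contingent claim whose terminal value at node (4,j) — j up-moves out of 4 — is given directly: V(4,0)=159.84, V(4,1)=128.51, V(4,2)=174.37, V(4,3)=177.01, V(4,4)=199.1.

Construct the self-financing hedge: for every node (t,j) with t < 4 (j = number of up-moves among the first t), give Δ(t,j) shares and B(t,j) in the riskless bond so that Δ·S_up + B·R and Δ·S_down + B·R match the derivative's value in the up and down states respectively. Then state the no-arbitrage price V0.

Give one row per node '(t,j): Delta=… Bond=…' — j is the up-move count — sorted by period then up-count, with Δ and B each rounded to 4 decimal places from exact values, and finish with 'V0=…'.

Under the risk-neutral measure, an up-move has probability p* = (R−d)/(u−d) = 0.4000 and values discount at R = 1.12.
Terminal payoffs: V(4,0)=159.8400, V(4,1)=128.5100, V(4,2)=174.3700, V(4,3)=177.0100, V(4,4)=199.1000
Node (3,0) S=131.2323: V=(p*·128.5100+(1−p*)·159.8400)/1.12=131.5250; Δ=(128.5100−159.8400)/(182.4129−123.3583)=-0.5305; B=V−Δ·S=201.1472
Node (3,1) S=194.0562: V=(p*·174.3700+(1−p*)·128.5100)/1.12=131.1196; Δ=(174.3700−128.5100)/(269.7382−182.4129)=0.5252; B=V−Δ·S=29.2085
Node (3,2) S=286.9555: V=(p*·177.0100+(1−p*)·174.3700)/1.12=156.6304; Δ=(177.0100−174.3700)/(398.8681−269.7382)=0.0204; B=V−Δ·S=150.7637
Node (3,3) S=424.3278: V=(p*·199.1000+(1−p*)·177.0100)/1.12=165.9339; Δ=(199.1000−177.0100)/(589.8156−398.8681)=0.1157; B=V−Δ·S=116.8450
Node (2,0) S=139.6088: V=(p*·131.1196+(1−p*)·131.5250)/1.12=117.2883; Δ=(131.1196−131.5250)/(194.0562−131.2323)=-0.0065; B=V−Δ·S=118.1891
Node (2,1) S=206.4428: V=(p*·156.6304+(1−p*)·131.1196)/1.12=126.1821; Δ=(156.6304−131.1196)/(286.9555−194.0562)=0.2746; B=V−Δ·S=69.4916
Node (2,2) S=305.2718: V=(p*·165.9339+(1−p*)·156.6304)/1.12=143.1712; Δ=(165.9339−156.6304)/(424.3278−286.9555)=0.0677; B=V−Δ·S=122.4966
Node (1,0) S=148.5200: V=(p*·126.1821+(1−p*)·117.2883)/1.12=107.8980; Δ=(126.1821−117.2883)/(206.4428−139.6088)=0.1331; B=V−Δ·S=88.1340
Node (1,1) S=219.6200: V=(p*·143.1712+(1−p*)·126.1821)/1.12=118.7301; Δ=(143.1712−126.1821)/(305.2718−206.4428)=0.1719; B=V−Δ·S=80.9764
Node (0,0) S=158.0000: V=(p*·118.7301+(1−p*)·107.8980)/1.12=100.2061; Δ=(118.7301−107.8980)/(219.6200−148.5200)=0.1524; B=V−Δ·S=76.1348
Self-financing check: at every node Δ·S+B equals the discounted successor values.

(0,0): Delta=0.1524 Bond=76.1348
(1,0): Delta=0.1331 Bond=88.1340
(1,1): Delta=0.1719 Bond=80.9764
(2,0): Delta=-0.0065 Bond=118.1891
(2,1): Delta=0.2746 Bond=69.4916
(2,2): Delta=0.0677 Bond=122.4966
(3,0): Delta=-0.5305 Bond=201.1472
(3,1): Delta=0.5252 Bond=29.2085
(3,2): Delta=0.0204 Bond=150.7637
(3,3): Delta=0.1157 Bond=116.8450
V0=100.2061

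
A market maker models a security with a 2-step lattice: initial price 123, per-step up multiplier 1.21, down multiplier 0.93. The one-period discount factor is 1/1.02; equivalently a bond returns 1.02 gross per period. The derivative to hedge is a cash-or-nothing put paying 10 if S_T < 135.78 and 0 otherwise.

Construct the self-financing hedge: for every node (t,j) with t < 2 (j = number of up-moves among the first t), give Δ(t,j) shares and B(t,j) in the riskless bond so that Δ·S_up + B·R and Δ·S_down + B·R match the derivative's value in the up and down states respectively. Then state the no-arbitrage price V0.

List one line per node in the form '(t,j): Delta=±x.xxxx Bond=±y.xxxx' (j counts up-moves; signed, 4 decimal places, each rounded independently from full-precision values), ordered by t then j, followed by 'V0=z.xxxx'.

No-arbitrage ⇒ martingale measure with p* = (R−d)/(u−d) = 0.3214.
At expiry t=2: V(2,0)=10.0000, V(2,1)=0.0000, V(2,2)=0.0000
  t=1,j=0: stock 114.3900 → up 138.4119 (V=0.0000), down 106.3827 (V=10.0000). Price 6.6527; hedge Δ=-0.3122, bond B=42.3669.
  t=1,j=1: stock 148.8300 → up 180.0843 (V=0.0000), down 138.4119 (V=0.0000). Price 0.0000; hedge Δ=0.0000, bond B=0.0000.
  t=0,j=0: stock 123.0000 → up 148.8300 (V=0.0000), down 114.3900 (V=6.6527). Price 4.4258; hedge Δ=-0.1932, bond B=28.1853.
Each (Δ,B) replicates both successor values, so the strategy is self-financing and V0 is arbitrage-free.

(0,0): Delta=-0.1932 Bond=28.1853
(1,0): Delta=-0.3122 Bond=42.3669
(1,1): Delta=0.0000 Bond=0.0000
V0=4.4258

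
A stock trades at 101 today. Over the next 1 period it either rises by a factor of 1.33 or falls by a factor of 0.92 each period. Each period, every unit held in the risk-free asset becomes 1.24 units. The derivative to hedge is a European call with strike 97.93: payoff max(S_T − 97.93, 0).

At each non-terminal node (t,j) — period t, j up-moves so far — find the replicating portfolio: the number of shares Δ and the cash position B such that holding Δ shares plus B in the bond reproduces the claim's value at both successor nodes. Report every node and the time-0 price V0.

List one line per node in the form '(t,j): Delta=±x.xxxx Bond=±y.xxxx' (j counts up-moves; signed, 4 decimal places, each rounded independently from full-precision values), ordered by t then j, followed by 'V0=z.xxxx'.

(0,0): Delta=0.8790 Bond=-65.8694
V0=22.9111

No-arbitrage ⇒ martingale measure with p* = (R−d)/(u−d) = 0.7805.
Terminal payoffs: V(1,0)=0.0000, V(1,1)=36.4000
(0,0): S=101.0000. Δ = (V_up−V_dn)/(S_up−S_dn) = (36.4000−0.0000)/(134.3300−92.9200) = 0.8790. V = [p*·36.4000 + (1−p*)·0.0000]/1.24 = 22.9111. B = V − Δ·S = -65.8694.
The time-0 hedge costs 22.9111, which is the no-arbitrage price.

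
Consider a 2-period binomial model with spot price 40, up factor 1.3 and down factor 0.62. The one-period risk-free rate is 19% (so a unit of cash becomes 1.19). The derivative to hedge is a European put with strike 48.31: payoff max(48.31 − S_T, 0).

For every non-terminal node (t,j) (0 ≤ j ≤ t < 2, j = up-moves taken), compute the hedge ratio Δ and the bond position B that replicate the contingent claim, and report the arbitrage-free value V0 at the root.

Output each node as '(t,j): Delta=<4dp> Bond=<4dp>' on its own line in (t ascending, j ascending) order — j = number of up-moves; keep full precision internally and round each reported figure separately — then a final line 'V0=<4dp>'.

(0,0): Delta=-0.5004 Bond=23.7040
(1,0): Delta=-1.0000 Bond=40.5966
(1,1): Delta=-0.4545 Bond=25.8169
V0=3.6861

Risk-neutral probability p* = (R−d)/(u−d) = (1.19−0.62)/(1.3−0.62) = 0.8382.
Terminal values V(2,·): V(2,0)=32.9340, V(2,1)=16.0700, V(2,2)=0.0000
Node (1,0) S=24.8000: V=(p*·16.0700+(1−p*)·32.9340)/1.19=15.7966; Δ=(16.0700−32.9340)/(32.2400−15.3760)=-1.0000; B=V−Δ·S=40.5966
Node (1,1) S=52.0000: V=(p*·0.0000+(1−p*)·16.0700)/1.19=2.1845; Δ=(0.0000−16.0700)/(67.6000−32.2400)=-0.4545; B=V−Δ·S=25.8169
Node (0,0) S=40.0000: V=(p*·2.1845+(1−p*)·15.7966)/1.19=3.6861; Δ=(2.1845−15.7966)/(52.0000−24.8000)=-0.5004; B=V−Δ·S=23.7040
The time-0 hedge costs 3.6861, which is the no-arbitrage price.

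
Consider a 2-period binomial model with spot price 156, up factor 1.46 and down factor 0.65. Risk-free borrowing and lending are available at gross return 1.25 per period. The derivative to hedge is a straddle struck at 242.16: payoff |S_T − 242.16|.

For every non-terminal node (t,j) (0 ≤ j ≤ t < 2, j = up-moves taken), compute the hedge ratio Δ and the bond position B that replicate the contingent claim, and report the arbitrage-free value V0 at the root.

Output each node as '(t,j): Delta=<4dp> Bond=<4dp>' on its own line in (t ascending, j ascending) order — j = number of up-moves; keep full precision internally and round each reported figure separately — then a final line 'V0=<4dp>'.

No-arbitrage ⇒ martingale measure with p* = (R−d)/(u−d) = 0.7407.
Terminal values V(2,·): V(2,0)=176.2500, V(2,1)=94.1160, V(2,2)=90.3696
(1,0): S=101.4000. Δ = (V_up−V_dn)/(S_up−S_dn) = (94.1160−176.2500)/(148.0440−65.9100) = -1.0000. V = [p*·94.1160 + (1−p*)·176.2500]/1.25 = 92.3280. B = V − Δ·S = 193.7280.
(1,1): S=227.7600. Δ = (V_up−V_dn)/(S_up−S_dn) = (90.3696−94.1160)/(332.5296−148.0440) = -0.0203. V = [p*·90.3696 + (1−p*)·94.1160]/1.25 = 73.0727. B = V − Δ·S = 77.6979.
(0,0): S=156.0000. Δ = (V_up−V_dn)/(S_up−S_dn) = (73.0727−92.3280)/(227.7600−101.4000) = -0.1524. V = [p*·73.0727 + (1−p*)·92.3280]/1.25 = 62.4519. B = V − Δ·S = 86.2238.
The time-0 hedge costs 62.4519, which is the no-arbitrage price.

(0,0): Delta=-0.1524 Bond=86.2238
(1,0): Delta=-1.0000 Bond=193.7280
(1,1): Delta=-0.0203 Bond=77.6979
V0=62.4519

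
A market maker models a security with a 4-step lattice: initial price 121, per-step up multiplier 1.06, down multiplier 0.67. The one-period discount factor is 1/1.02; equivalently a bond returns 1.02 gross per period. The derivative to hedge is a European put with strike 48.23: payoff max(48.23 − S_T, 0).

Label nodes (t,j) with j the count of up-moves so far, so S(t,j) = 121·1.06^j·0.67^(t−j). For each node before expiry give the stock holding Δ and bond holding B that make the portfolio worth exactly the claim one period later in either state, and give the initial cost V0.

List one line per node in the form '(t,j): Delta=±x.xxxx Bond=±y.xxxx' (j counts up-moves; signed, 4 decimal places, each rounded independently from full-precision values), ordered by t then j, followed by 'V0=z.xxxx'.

(0,0): Delta=-0.0058 Bond=0.7346
(1,0): Delta=-0.0586 Bond=5.0299
(1,1): Delta=-0.0020 Bond=0.2601
(2,0): Delta=-0.4683 Bond=27.3884
(2,1): Delta=-0.0290 Bond=2.5867
(2,2): Delta=0.0000 Bond=0.0000
(3,0): Delta=-1.0000 Bond=47.2843
(3,1): Delta=-0.4299 Bond=25.7250
(3,2): Delta=0.0000 Bond=0.0000
(3,3): Delta=0.0000 Bond=0.0000
V0=0.0370

Since d<R<u, set p* = (R−d)/(u−d) = 0.8974; price each node as the discounted p*-expectation of its children.
Payoff layer (t=4): V(4,0)=23.8471, V(4,1)=9.6541, V(4,2)=0.0000, V(4,3)=0.0000, V(4,4)=0.0000
  t=3,j=0: stock 36.3923 → up 38.5759 (V=9.6541), down 24.3829 (V=23.8471). Price 10.8920; hedge Δ=-1.0000, bond B=47.2843.
  t=3,j=1: stock 57.5759 → up 61.0305 (V=0.0000), down 38.5759 (V=9.6541). Price 0.9708; hedge Δ=-0.4299, bond B=25.7250.
  t=3,j=2: stock 91.0903 → up 96.5557 (V=0.0000), down 61.0305 (V=0.0000). Price 0.0000; hedge Δ=0.0000, bond B=0.0000.
  t=3,j=3: stock 144.1129 → up 152.7597 (V=0.0000), down 96.5557 (V=0.0000). Price 0.0000; hedge Δ=0.0000, bond B=0.0000.
  t=2,j=0: stock 54.3169 → up 57.5759 (V=0.9708), down 36.3923 (V=10.8920). Price 1.9493; hedge Δ=-0.4683, bond B=27.3884.
  t=2,j=1: stock 85.9342 → up 91.0903 (V=0.0000), down 57.5759 (V=0.9708). Price 0.0976; hedge Δ=-0.0290, bond B=2.5867.
  t=2,j=2: stock 135.9556 → up 144.1129 (V=0.0000), down 91.0903 (V=0.0000). Price 0.0000; hedge Δ=0.0000, bond B=0.0000.
  t=1,j=0: stock 81.0700 → up 85.9342 (V=0.0976), down 54.3169 (V=1.9493). Price 0.2819; hedge Δ=-0.0586, bond B=5.0299.
  t=1,j=1: stock 128.2600 → up 135.9556 (V=0.0000), down 85.9342 (V=0.0976). Price 0.0098; hedge Δ=-0.0020, bond B=0.2601.
  t=0,j=0: stock 121.0000 → up 128.2600 (V=0.0098), down 81.0700 (V=0.2819). Price 0.0370; hedge Δ=-0.0058, bond B=0.7346.
Check: Δ(0,0)·S0 + B(0,0) = 0.0370 = V0.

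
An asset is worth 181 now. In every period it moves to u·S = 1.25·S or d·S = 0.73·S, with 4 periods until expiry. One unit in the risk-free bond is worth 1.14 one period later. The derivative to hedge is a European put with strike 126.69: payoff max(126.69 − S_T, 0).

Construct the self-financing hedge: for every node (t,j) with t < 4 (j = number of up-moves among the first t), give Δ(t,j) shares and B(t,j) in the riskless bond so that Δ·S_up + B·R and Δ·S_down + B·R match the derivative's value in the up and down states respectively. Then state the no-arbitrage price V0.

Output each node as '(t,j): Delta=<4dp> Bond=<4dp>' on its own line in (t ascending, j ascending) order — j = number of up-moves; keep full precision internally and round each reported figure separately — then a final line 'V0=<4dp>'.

(0,0): Delta=-0.0318 Bond=6.5364
(1,0): Delta=-0.1628 Bond=24.7590
(1,1): Delta=-0.0113 Bond=2.8080
(2,0): Delta=-0.6688 Bond=77.0252
(2,1): Delta=-0.0836 Bond=15.1327
(2,2): Delta=0.0000 Bond=0.0000
(3,0): Delta=-1.0000 Bond=111.1316
(3,1): Delta=-0.6169 Bond=81.5513
(3,2): Delta=0.0000 Bond=0.0000
(3,3): Delta=0.0000 Bond=0.0000
V0=0.7729

No-arbitrage ⇒ martingale measure with p* = (R−d)/(u−d) = 0.7885.
Payoff layer (t=4): V(4,0)=75.2892, V(4,1)=38.6749, V(4,2)=0.0000, V(4,3)=0.0000, V(4,4)=0.0000
Node (3,0) S=70.4121: V=(p*·38.6749+(1−p*)·75.2892)/1.14=40.7195; Δ=(38.6749−75.2892)/(88.0151−51.4008)=-1.0000; B=V−Δ·S=111.1316
Node (3,1) S=120.5686: V=(p*·0.0000+(1−p*)·38.6749)/1.14=7.1765; Δ=(0.0000−38.6749)/(150.7108−88.0151)=-0.6169; B=V−Δ·S=81.5513
Node (3,2) S=206.4531: V=(p*·0.0000+(1−p*)·0.0000)/1.14=0.0000; Δ=(0.0000−0.0000)/(258.0664−150.7108)=0.0000; B=V−Δ·S=0.0000
Node (3,3) S=353.5156: V=(p*·0.0000+(1−p*)·0.0000)/1.14=0.0000; Δ=(0.0000−0.0000)/(441.8945−258.0664)=0.0000; B=V−Δ·S=0.0000
Node (2,0) S=96.4549: V=(p*·7.1765+(1−p*)·40.7195)/1.14=12.5194; Δ=(7.1765−40.7195)/(120.5686−70.4121)=-0.6688; B=V−Δ·S=77.0252
Node (2,1) S=165.1625: V=(p*·0.0000+(1−p*)·7.1765)/1.14=1.3317; Δ=(0.0000−7.1765)/(206.4531−120.5686)=-0.0836; B=V−Δ·S=15.1327
Node (2,2) S=282.8125: V=(p*·0.0000+(1−p*)·0.0000)/1.14=0.0000; Δ=(0.0000−0.0000)/(353.5156−206.4531)=0.0000; B=V−Δ·S=0.0000
Node (1,0) S=132.1300: V=(p*·1.3317+(1−p*)·12.5194)/1.14=3.2441; Δ=(1.3317−12.5194)/(165.1625−96.4549)=-0.1628; B=V−Δ·S=24.7590
Node (1,1) S=226.2500: V=(p*·0.0000+(1−p*)·1.3317)/1.14=0.2471; Δ=(0.0000−1.3317)/(282.8125−165.1625)=-0.0113; B=V−Δ·S=2.8080
Node (0,0) S=181.0000: V=(p*·0.2471+(1−p*)·3.2441)/1.14=0.7729; Δ=(0.2471−3.2441)/(226.2500−132.1300)=-0.0318; B=V−Δ·S=6.5364
The time-0 hedge costs 0.7729, which is the no-arbitrage price.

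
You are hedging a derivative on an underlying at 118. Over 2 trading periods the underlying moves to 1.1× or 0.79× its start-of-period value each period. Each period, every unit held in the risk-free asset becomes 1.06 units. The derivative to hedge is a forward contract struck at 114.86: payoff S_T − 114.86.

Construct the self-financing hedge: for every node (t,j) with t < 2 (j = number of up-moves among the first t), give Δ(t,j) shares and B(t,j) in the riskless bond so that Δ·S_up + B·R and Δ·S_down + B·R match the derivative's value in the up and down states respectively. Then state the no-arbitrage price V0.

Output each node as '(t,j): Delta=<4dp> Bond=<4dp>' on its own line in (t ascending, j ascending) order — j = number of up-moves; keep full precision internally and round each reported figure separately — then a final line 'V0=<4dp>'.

(0,0): Delta=1.0000 Bond=-102.2250
(1,0): Delta=1.0000 Bond=-108.3585
(1,1): Delta=1.0000 Bond=-108.3585
V0=15.7750

Risk-neutral probability p* = (R−d)/(u−d) = (1.06−0.79)/(1.1−0.79) = 0.8710.
Terminal values V(2,·): V(2,0)=-41.2162, V(2,1)=-12.3180, V(2,2)=27.9200
(1,0): S=93.2200. Δ = (V_up−V_dn)/(S_up−S_dn) = (-12.3180−-41.2162)/(102.5420−73.6438) = 1.0000. V = [p*·-12.3180 + (1−p*)·-41.2162]/1.06 = -15.1385. B = V − Δ·S = -108.3585.
(1,1): S=129.8000. Δ = (V_up−V_dn)/(S_up−S_dn) = (27.9200−-12.3180)/(142.7800−102.5420) = 1.0000. V = [p*·27.9200 + (1−p*)·-12.3180]/1.06 = 21.4415. B = V − Δ·S = -108.3585.
(0,0): S=118.0000. Δ = (V_up−V_dn)/(S_up−S_dn) = (21.4415−-15.1385)/(129.8000−93.2200) = 1.0000. V = [p*·21.4415 + (1−p*)·-15.1385]/1.06 = 15.7750. B = V − Δ·S = -102.2250.
Each (Δ,B) replicates both successor values, so the strategy is self-financing and V0 is arbitrage-free.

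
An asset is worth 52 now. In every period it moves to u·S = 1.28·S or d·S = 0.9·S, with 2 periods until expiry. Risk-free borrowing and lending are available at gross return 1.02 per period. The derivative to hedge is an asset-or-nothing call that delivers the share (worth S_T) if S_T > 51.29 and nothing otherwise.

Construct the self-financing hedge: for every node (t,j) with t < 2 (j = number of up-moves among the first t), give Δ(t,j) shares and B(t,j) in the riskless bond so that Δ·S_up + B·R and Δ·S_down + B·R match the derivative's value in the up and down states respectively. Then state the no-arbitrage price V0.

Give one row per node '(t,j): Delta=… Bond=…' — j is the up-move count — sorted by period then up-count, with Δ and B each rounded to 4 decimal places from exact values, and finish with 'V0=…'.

Under the risk-neutral measure, an up-move has probability p* = (R−d)/(u−d) = 0.3158 and values discount at R = 1.02.
Terminal payoffs: V(2,0)=0.0000, V(2,1)=59.9040, V(2,2)=85.1968
  t=1,j=0: stock 46.8000 → up 59.9040 (V=59.9040), down 42.1200 (V=0.0000). Price 18.5461; hedge Δ=3.3684, bond B=-139.0960.
  t=1,j=1: stock 66.5600 → up 85.1968 (V=85.1968), down 59.9040 (V=59.9040). Price 66.5600; hedge Δ=1.0000, bond B=0.0000.
  t=0,j=0: stock 52.0000 → up 66.5600 (V=66.5600), down 46.8000 (V=18.5461). Price 33.0475; hedge Δ=2.4299, bond B=-93.3048.
The time-0 hedge costs 33.0475, which is the no-arbitrage price.

(0,0): Delta=2.4299 Bond=-93.3048
(1,0): Delta=3.3684 Bond=-139.0960
(1,1): Delta=1.0000 Bond=0.0000
V0=33.0475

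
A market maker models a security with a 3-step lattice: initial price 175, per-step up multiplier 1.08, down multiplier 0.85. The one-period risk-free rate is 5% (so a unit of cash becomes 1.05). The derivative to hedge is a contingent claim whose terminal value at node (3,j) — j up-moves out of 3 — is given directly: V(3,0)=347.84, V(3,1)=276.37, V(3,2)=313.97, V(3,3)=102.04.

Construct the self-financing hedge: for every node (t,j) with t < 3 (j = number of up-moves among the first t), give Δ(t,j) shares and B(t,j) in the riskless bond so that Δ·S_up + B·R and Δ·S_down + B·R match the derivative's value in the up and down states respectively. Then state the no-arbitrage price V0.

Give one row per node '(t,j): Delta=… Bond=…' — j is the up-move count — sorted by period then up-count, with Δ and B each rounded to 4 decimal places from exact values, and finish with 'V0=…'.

Risk-neutral probability p* = (R−d)/(u−d) = (1.05−0.85)/(1.08−0.85) = 0.8696.
Terminal payoffs: V(3,0)=347.8400, V(3,1)=276.3700, V(3,2)=313.9700, V(3,3)=102.0400
Node (2,0) S=126.4375: V=(p*·276.3700+(1−p*)·347.8400)/1.05=272.0878; Δ=(276.3700−347.8400)/(136.5525−107.4719)=-2.4577; B=V−Δ·S=582.8269
Node (2,1) S=160.6500: V=(p*·313.9700+(1−p*)·276.3700)/1.05=294.3482; Δ=(313.9700−276.3700)/(173.5020−136.5525)=1.0176; B=V−Δ·S=130.8700
Node (2,2) S=204.1200: V=(p*·102.0400+(1−p*)·313.9700)/1.05=123.5077; Δ=(102.0400−313.9700)/(220.4496−173.5020)=-4.5142; B=V−Δ·S=1044.9424
Node (1,0) S=148.7500: V=(p*·294.3482+(1−p*)·272.0878)/1.05=277.5664; Δ=(294.3482−272.0878)/(160.6500−126.4375)=0.6507; B=V−Δ·S=180.7818
Node (1,1) S=189.0000: V=(p*·123.5077+(1−p*)·294.3482)/1.05=138.8488; Δ=(123.5077−294.3482)/(204.1200−160.6500)=-3.9301; B=V−Δ·S=881.6339
Node (0,0) S=175.0000: V=(p*·138.8488+(1−p*)·277.5664)/1.05=149.4689; Δ=(138.8488−277.5664)/(189.0000−148.7500)=-3.4464; B=V−Δ·S=752.5890
Each (Δ,B) replicates both successor values, so the strategy is self-financing and V0 is arbitrage-free.

(0,0): Delta=-3.4464 Bond=752.5890
(1,0): Delta=0.6507 Bond=180.7818
(1,1): Delta=-3.9301 Bond=881.6339
(2,0): Delta=-2.4577 Bond=582.8269
(2,1): Delta=1.0176 Bond=130.8700
(2,2): Delta=-4.5142 Bond=1044.9424
V0=149.4689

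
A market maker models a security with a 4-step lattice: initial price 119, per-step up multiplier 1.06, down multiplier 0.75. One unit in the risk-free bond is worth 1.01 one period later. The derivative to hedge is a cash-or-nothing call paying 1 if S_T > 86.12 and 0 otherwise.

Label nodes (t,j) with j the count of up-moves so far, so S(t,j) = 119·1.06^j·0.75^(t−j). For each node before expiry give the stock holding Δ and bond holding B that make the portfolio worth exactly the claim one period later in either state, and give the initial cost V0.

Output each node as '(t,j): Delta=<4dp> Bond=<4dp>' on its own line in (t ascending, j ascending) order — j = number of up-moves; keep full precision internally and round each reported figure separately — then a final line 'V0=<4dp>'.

Risk-neutral probability p* = (R−d)/(u−d) = (1.01−0.75)/(1.06−0.75) = 0.8387.
At expiry t=4: V(4,0)=0.0000, V(4,1)=0.0000, V(4,2)=0.0000, V(4,3)=1.0000, V(4,4)=1.0000
  t=3,j=0: stock 50.2031 → up 53.2153 (V=0.0000), down 37.6523 (V=0.0000). Price 0.0000; hedge Δ=0.0000, bond B=0.0000.
  t=3,j=1: stock 70.9537 → up 75.2110 (V=0.0000), down 53.2153 (V=0.0000). Price 0.0000; hedge Δ=0.0000, bond B=0.0000.
  t=3,j=2: stock 100.2813 → up 106.2982 (V=1.0000), down 75.2110 (V=0.0000). Price 0.8304; hedge Δ=0.0322, bond B=-2.3954.
  t=3,j=3: stock 141.7309 → up 150.2348 (V=1.0000), down 106.2982 (V=1.0000). Price 0.9901; hedge Δ=0.0000, bond B=0.9901.
  t=2,j=0: stock 66.9375 → up 70.9537 (V=0.0000), down 50.2031 (V=0.0000). Price 0.0000; hedge Δ=0.0000, bond B=0.0000.
  t=2,j=1: stock 94.6050 → up 100.2813 (V=0.8304), down 70.9537 (V=0.0000). Price 0.6896; hedge Δ=0.0283, bond B=-1.9892.
  t=2,j=2: stock 133.7084 → up 141.7309 (V=0.9901), down 100.2813 (V=0.8304). Price 0.9548; hedge Δ=0.0039, bond B=0.4397.
  t=1,j=0: stock 89.2500 → up 94.6050 (V=0.6896), down 66.9375 (V=0.0000). Price 0.5726; hedge Δ=0.0249, bond B=-1.6518.
  t=1,j=1: stock 126.1400 → up 133.7084 (V=0.9548), down 94.6050 (V=0.6896). Price 0.9030; hedge Δ=0.0068, bond B=0.0474.
  t=0,j=0: stock 119.0000 → up 126.1400 (V=0.9030), down 89.2500 (V=0.5726). Price 0.8413; hedge Δ=0.0090, bond B=-0.2244.
The time-0 hedge costs 0.8413, which is the no-arbitrage price.

(0,0): Delta=0.0090 Bond=-0.2244
(1,0): Delta=0.0249 Bond=-1.6518
(1,1): Delta=0.0068 Bond=0.0474
(2,0): Delta=0.0000 Bond=0.0000
(2,1): Delta=0.0283 Bond=-1.9892
(2,2): Delta=0.0039 Bond=0.4397
(3,0): Delta=0.0000 Bond=0.0000
(3,1): Delta=0.0000 Bond=0.0000
(3,2): Delta=0.0322 Bond=-2.3954
(3,3): Delta=0.0000 Bond=0.9901
V0=0.8413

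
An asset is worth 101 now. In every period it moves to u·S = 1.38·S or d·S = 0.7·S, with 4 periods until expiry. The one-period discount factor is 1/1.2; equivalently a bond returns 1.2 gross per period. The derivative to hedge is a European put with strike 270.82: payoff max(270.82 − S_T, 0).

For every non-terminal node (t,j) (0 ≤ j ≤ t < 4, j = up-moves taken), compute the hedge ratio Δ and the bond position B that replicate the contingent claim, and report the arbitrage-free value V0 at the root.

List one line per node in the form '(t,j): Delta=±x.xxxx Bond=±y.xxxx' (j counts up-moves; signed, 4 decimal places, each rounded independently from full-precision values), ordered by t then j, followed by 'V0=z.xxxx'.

Since d<R<u, set p* = (R−d)/(u−d) = 0.7353; price each node as the discounted p*-expectation of its children.
Payoff layer (t=4): V(4,0)=246.5699, V(4,1)=223.0127, V(4,2)=176.5712, V(4,3)=85.0153, V(4,4)=0.0000
(3,0): S=34.6430. Δ = (V_up−V_dn)/(S_up−S_dn) = (223.0127−246.5699)/(47.8073−24.2501) = -1.0000. V = [p*·223.0127 + (1−p*)·246.5699]/1.2 = 191.0403. B = V − Δ·S = 225.6833.
(3,1): S=68.2962. Δ = (V_up−V_dn)/(S_up−S_dn) = (176.5712−223.0127)/(94.2488−47.8073) = -1.0000. V = [p*·176.5712 + (1−p*)·223.0127]/1.2 = 157.3871. B = V − Δ·S = 225.6833.
(3,2): S=134.6411. Δ = (V_up−V_dn)/(S_up−S_dn) = (85.0153−176.5712)/(185.8047−94.2488) = -1.0000. V = [p*·85.0153 + (1−p*)·176.5712]/1.2 = 91.0423. B = V − Δ·S = 225.6833.
(3,3): S=265.4353. Δ = (V_up−V_dn)/(S_up−S_dn) = (0.0000−85.0153)/(366.3007−185.8047) = -0.4710. V = [p*·0.0000 + (1−p*)·85.0153]/1.2 = 18.7534. B = V − Δ·S = 143.7759.
(2,0): S=49.4900. Δ = (V_up−V_dn)/(S_up−S_dn) = (157.3871−191.0403)/(68.2962−34.6430) = -1.0000. V = [p*·157.3871 + (1−p*)·191.0403]/1.2 = 138.5794. B = V − Δ·S = 188.0694.
(2,1): S=97.5660. Δ = (V_up−V_dn)/(S_up−S_dn) = (91.0423−157.3871)/(134.6411−68.2962) = -1.0000. V = [p*·91.0423 + (1−p*)·157.3871]/1.2 = 90.5034. B = V − Δ·S = 188.0694.
(2,2): S=192.3444. Δ = (V_up−V_dn)/(S_up−S_dn) = (18.7534−91.0423)/(265.4353−134.6411) = -0.5527. V = [p*·18.7534 + (1−p*)·91.0423]/1.2 = 31.5739. B = V − Δ·S = 137.8811.
(1,0): S=70.7000. Δ = (V_up−V_dn)/(S_up−S_dn) = (90.5034−138.5794)/(97.5660−49.4900) = -1.0000. V = [p*·90.5034 + (1−p*)·138.5794]/1.2 = 86.0245. B = V − Δ·S = 156.7245.
(1,1): S=139.3800. Δ = (V_up−V_dn)/(S_up−S_dn) = (31.5739−90.5034)/(192.3444−97.5660) = -0.6218. V = [p*·31.5739 + (1−p*)·90.5034]/1.2 = 39.3107. B = V − Δ·S = 125.9719.
(0,0): S=101.0000. Δ = (V_up−V_dn)/(S_up−S_dn) = (39.3107−86.0245)/(139.3800−70.7000) = -0.6802. V = [p*·39.3107 + (1−p*)·86.0245]/1.2 = 43.0635. B = V − Δ·S = 111.7602.
Each (Δ,B) replicates both successor values, so the strategy is self-financing and V0 is arbitrage-free.

(0,0): Delta=-0.6802 Bond=111.7602
(1,0): Delta=-1.0000 Bond=156.7245
(1,1): Delta=-0.6218 Bond=125.9719
(2,0): Delta=-1.0000 Bond=188.0694
(2,1): Delta=-1.0000 Bond=188.0694
(2,2): Delta=-0.5527 Bond=137.8811
(3,0): Delta=-1.0000 Bond=225.6833
(3,1): Delta=-1.0000 Bond=225.6833
(3,2): Delta=-1.0000 Bond=225.6833
(3,3): Delta=-0.4710 Bond=143.7759
V0=43.0635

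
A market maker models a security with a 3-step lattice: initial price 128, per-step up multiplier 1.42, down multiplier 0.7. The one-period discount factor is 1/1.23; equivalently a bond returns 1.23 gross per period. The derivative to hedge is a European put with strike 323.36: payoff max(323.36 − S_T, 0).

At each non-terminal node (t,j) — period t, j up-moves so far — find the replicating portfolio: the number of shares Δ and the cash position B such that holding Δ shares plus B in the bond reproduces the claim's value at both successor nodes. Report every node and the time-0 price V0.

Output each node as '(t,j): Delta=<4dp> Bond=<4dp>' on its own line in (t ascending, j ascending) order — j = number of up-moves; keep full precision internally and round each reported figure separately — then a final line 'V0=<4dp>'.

The replicating-portfolio and risk-neutral prices coincide; use p* = (1.23−0.7)/(1.42−0.7) = 0.7361 for the latter.
At expiry t=3: V(3,0)=279.4560, V(3,1)=234.2976, V(3,2)=142.6906, V(3,3)=0.0000
  t=2,j=0: stock 62.7200 → up 89.0624 (V=234.2976), down 43.9040 (V=279.4560). Price 200.1743; hedge Δ=-1.0000, bond B=262.8943.
  t=2,j=1: stock 127.2320 → up 180.6694 (V=142.6906), down 89.0624 (V=234.2976). Price 135.6623; hedge Δ=-1.0000, bond B=262.8943.
  t=2,j=2: stock 258.0992 → up 366.5009 (V=0.0000), down 180.6694 (V=142.6906). Price 30.6134; hedge Δ=-0.7678, bond B=228.7947.
  t=1,j=0: stock 89.6000 → up 127.2320 (V=135.6623), down 62.7200 (V=200.1743). Price 124.1352; hedge Δ=-1.0000, bond B=213.7352.
  t=1,j=1: stock 181.7600 → up 258.0992 (V=30.6134), down 127.2320 (V=135.6623). Price 47.4265; hedge Δ=-0.8027, bond B=193.3278.
  t=0,j=0: stock 128.0000 → up 181.7600 (V=47.4265), down 89.6000 (V=124.1352). Price 55.0155; hedge Δ=-0.8323, bond B=161.5554.
Root portfolio cost Δ·128+B reproduces V0=55.0155.

(0,0): Delta=-0.8323 Bond=161.5554
(1,0): Delta=-1.0000 Bond=213.7352
(1,1): Delta=-0.8027 Bond=193.3278
(2,0): Delta=-1.0000 Bond=262.8943
(2,1): Delta=-1.0000 Bond=262.8943
(2,2): Delta=-0.7678 Bond=228.7947
V0=55.0155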